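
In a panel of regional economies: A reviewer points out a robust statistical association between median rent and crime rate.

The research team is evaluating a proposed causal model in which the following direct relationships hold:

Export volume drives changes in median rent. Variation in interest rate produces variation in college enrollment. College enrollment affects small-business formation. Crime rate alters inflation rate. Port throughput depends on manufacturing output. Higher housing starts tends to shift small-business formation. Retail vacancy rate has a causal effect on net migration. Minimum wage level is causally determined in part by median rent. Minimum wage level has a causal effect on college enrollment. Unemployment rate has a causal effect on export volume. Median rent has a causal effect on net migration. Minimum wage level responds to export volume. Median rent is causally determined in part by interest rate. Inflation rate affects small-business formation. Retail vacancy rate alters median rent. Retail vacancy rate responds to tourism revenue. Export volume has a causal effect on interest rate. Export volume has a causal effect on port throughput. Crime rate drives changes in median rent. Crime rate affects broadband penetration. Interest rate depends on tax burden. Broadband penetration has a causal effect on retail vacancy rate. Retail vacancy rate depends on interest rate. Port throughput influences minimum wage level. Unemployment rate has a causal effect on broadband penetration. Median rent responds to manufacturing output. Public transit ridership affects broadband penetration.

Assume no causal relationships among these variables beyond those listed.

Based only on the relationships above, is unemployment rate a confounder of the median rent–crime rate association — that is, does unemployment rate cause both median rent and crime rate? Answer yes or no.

no

Unemployment rate has no stated causal path to crime rate. A confounder must cause both variables, so unemployment rate does not qualify.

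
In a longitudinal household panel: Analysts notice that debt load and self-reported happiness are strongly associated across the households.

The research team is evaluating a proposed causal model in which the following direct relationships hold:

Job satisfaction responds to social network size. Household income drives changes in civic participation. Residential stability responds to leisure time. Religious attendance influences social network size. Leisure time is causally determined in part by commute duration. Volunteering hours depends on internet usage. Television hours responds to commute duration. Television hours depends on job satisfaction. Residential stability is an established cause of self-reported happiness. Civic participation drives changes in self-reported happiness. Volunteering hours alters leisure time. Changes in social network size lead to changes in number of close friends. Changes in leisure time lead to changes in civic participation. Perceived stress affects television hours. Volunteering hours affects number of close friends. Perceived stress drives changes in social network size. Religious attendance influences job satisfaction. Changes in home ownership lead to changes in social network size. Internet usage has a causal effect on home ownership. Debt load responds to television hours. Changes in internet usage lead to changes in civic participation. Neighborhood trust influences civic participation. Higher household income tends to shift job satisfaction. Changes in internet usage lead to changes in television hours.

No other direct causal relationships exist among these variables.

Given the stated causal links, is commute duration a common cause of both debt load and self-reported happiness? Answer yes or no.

yes

Commute duration has a causal path to debt load (commute duration → television hours → debt load) and to self-reported happiness (commute duration → leisure time → civic participation → self-reported happiness), so it is a common cause of both — a confounder.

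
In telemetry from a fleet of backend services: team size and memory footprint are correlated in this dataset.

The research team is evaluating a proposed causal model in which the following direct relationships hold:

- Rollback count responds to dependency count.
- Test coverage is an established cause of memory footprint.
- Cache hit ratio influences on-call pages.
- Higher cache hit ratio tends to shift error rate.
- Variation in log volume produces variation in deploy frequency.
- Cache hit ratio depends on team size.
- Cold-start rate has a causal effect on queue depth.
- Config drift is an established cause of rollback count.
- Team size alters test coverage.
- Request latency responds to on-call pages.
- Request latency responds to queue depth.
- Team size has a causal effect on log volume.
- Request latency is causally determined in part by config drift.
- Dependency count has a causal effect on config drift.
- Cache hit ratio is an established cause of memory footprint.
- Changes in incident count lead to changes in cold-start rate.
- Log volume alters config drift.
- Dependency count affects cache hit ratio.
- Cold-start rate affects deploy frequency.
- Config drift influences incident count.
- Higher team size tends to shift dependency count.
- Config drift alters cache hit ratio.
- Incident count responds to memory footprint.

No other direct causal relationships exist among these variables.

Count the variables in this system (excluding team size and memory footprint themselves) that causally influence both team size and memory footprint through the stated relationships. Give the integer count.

0

No listed variable has a causal path to both team size and memory footprint, so there are no common causes.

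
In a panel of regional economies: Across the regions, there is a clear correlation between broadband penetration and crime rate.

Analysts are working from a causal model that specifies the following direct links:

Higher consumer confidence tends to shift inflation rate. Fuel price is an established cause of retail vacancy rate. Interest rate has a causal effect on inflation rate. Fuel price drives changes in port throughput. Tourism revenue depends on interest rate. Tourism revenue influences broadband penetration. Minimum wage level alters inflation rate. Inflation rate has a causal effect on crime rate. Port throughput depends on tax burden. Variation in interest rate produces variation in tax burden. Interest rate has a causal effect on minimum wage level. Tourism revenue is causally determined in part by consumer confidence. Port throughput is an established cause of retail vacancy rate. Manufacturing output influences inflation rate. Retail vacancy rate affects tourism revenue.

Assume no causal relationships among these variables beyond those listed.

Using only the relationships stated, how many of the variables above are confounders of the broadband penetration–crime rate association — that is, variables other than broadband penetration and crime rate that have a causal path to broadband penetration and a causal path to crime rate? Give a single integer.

2

The common causes are: consumer confidence (to broadband penetration via consumer confidence → tourism revenue → broadband penetration; to crime rate via consumer confidence → inflation rate → crime rate); interest rate (to broadband penetration via interest rate → tourism revenue → broadband penetration; to crime rate via interest rate → inflation rate → crime rate).
Every other variable lacks a causal path to at least one of broadband penetration and crime rate.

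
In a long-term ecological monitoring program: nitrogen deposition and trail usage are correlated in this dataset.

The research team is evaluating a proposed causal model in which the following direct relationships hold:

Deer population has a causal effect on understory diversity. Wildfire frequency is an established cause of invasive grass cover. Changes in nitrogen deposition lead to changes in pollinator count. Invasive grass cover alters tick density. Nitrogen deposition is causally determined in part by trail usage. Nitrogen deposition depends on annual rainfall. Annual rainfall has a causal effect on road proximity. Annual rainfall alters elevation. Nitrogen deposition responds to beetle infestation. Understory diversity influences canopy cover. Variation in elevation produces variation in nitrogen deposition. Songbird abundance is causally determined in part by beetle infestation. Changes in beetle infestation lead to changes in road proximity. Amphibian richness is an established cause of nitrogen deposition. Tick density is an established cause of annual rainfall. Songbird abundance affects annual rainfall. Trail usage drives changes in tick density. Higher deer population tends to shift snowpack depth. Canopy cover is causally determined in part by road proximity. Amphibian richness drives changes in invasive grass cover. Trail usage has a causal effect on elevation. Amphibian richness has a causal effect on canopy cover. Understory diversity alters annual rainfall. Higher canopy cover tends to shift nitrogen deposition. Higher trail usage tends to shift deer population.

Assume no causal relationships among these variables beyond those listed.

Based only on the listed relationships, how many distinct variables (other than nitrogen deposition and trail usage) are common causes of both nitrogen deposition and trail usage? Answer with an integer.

0

No listed variable has a causal path to both nitrogen deposition and trail usage, so there are no common causes.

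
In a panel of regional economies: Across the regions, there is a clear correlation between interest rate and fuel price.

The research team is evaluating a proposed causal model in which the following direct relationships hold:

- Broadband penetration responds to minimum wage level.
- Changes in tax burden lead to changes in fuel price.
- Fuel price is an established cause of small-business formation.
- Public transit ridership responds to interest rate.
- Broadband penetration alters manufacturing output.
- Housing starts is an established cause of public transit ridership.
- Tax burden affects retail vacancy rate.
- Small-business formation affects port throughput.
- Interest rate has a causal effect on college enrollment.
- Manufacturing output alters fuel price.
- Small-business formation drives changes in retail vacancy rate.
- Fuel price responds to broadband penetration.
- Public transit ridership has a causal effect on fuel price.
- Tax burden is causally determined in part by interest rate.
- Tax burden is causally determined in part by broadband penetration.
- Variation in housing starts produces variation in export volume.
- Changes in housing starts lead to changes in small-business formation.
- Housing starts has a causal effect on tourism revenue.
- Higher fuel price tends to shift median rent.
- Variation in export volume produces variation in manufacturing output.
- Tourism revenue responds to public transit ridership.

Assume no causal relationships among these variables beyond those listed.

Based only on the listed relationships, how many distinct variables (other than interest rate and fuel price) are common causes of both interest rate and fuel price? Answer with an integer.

No listed variable has a causal path to both interest rate and fuel price, so there are no common causes.

0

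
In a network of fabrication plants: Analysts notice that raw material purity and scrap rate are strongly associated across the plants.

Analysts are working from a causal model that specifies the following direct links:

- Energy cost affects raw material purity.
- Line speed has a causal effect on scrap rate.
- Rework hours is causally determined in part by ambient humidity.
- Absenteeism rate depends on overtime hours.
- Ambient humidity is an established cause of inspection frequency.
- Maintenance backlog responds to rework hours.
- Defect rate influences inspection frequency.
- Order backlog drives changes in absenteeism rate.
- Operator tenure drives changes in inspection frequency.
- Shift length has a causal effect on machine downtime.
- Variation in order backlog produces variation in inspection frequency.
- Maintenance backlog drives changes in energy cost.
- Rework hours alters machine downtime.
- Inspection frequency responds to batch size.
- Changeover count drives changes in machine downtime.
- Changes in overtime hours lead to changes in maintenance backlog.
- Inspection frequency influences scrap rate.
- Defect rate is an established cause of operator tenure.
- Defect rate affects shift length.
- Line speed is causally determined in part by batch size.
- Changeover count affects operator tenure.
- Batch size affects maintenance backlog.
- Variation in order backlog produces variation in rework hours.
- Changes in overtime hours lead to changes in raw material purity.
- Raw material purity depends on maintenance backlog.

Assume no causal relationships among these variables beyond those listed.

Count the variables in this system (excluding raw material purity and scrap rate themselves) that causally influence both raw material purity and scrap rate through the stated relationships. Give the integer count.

3

The common causes are: ambient humidity (to raw material purity via ambient humidity → rework hours → maintenance backlog → raw material purity; to scrap rate via ambient humidity → inspection frequency → scrap rate); batch size (to raw material purity via batch size → maintenance backlog → raw material purity; to scrap rate via batch size → line speed → scrap rate); order backlog (to raw material purity via order backlog → rework hours → maintenance backlog → raw material purity; to scrap rate via order backlog → inspection frequency → scrap rate).
Every other variable lacks a causal path to at least one of raw material purity and scrap rate.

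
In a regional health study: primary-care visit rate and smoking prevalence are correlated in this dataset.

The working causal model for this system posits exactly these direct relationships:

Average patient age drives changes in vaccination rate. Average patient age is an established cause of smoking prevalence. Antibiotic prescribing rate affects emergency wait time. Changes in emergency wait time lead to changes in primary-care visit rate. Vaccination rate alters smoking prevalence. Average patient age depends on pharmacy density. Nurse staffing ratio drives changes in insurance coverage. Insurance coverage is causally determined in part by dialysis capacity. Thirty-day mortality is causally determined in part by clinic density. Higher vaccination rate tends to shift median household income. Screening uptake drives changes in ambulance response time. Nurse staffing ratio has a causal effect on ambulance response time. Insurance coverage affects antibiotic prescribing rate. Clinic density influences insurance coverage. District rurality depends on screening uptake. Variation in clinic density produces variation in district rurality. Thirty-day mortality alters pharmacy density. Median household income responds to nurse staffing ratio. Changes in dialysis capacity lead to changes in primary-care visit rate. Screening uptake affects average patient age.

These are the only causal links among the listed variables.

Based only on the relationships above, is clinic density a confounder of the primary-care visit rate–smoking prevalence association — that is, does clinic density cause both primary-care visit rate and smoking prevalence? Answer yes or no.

Clinic density has a causal path to primary-care visit rate (clinic density → insurance coverage → antibiotic prescribing rate → emergency wait time → primary-care visit rate) and to smoking prevalence (clinic density → thirty-day mortality → pharmacy density → average patient age → smoking prevalence), so it is a common cause of both — a confounder.

yes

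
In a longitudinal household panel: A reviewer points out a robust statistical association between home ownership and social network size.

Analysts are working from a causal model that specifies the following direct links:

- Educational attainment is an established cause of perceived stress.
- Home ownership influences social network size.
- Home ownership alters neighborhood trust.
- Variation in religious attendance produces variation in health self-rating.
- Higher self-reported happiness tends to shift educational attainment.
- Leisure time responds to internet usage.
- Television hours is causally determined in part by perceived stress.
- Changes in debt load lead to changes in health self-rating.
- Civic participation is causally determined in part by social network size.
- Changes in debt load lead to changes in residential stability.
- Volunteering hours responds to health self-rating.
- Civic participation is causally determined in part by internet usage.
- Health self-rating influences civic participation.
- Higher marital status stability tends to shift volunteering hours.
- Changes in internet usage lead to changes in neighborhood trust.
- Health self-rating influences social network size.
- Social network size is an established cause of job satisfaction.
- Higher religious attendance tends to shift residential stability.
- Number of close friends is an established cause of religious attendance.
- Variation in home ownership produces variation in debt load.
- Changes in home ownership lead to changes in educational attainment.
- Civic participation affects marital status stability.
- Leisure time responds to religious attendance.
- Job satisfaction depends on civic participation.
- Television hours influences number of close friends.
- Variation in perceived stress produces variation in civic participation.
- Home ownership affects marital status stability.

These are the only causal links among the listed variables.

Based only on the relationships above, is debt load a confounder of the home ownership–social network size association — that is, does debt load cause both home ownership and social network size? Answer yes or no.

Debt load has no stated causal path to home ownership. A confounder must cause both variables, so debt load does not qualify.

no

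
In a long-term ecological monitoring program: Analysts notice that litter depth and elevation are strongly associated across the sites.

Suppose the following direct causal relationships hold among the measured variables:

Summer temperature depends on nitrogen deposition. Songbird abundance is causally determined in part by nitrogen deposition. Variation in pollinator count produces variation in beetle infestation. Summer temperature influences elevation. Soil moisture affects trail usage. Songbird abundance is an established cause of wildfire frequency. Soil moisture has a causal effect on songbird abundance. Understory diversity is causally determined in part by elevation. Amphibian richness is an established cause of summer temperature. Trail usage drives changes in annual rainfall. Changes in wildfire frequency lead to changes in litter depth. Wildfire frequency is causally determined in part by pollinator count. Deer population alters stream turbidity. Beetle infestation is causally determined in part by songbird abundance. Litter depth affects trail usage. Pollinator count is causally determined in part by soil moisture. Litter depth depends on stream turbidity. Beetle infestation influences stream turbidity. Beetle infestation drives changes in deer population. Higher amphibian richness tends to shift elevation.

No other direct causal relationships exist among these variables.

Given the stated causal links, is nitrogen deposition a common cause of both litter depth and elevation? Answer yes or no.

Nitrogen deposition has a causal path to litter depth (nitrogen deposition → songbird abundance → wildfire frequency → litter depth) and to elevation (nitrogen deposition → summer temperature → elevation), so it is a common cause of both — a confounder.

yes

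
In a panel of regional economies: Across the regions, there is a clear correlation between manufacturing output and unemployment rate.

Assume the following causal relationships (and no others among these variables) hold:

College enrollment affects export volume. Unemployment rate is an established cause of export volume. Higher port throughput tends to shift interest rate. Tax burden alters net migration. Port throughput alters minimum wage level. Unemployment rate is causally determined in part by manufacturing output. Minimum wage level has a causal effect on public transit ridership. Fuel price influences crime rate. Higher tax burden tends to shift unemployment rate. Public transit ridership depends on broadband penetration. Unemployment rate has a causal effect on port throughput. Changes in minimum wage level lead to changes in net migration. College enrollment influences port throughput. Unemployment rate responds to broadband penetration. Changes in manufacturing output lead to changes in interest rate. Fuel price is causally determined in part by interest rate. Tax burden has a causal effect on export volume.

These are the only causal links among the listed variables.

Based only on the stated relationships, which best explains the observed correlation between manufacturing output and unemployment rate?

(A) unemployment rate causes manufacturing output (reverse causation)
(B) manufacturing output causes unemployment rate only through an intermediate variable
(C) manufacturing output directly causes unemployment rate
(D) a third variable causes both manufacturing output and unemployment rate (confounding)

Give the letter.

C

There is a stated direct causal link manufacturing output → unemployment rate, and no variable causes both manufacturing output and unemployment rate, so the correlation reflects direct causation.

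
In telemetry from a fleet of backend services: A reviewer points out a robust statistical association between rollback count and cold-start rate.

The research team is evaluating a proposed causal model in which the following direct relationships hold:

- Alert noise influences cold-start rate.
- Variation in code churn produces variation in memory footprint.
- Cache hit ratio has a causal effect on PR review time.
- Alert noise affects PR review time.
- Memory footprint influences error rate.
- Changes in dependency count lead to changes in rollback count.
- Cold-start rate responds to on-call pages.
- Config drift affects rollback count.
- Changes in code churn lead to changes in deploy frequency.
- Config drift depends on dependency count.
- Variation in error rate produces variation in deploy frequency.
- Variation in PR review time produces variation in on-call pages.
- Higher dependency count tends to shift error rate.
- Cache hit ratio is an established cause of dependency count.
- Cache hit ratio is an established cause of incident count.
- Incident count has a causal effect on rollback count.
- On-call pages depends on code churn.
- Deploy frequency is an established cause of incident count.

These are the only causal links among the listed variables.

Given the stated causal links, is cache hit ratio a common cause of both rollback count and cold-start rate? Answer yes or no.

Cache hit ratio has a causal path to rollback count (cache hit ratio → dependency count → rollback count) and to cold-start rate (cache hit ratio → PR review time → on-call pages → cold-start rate), so it is a common cause of both — a confounder.

yes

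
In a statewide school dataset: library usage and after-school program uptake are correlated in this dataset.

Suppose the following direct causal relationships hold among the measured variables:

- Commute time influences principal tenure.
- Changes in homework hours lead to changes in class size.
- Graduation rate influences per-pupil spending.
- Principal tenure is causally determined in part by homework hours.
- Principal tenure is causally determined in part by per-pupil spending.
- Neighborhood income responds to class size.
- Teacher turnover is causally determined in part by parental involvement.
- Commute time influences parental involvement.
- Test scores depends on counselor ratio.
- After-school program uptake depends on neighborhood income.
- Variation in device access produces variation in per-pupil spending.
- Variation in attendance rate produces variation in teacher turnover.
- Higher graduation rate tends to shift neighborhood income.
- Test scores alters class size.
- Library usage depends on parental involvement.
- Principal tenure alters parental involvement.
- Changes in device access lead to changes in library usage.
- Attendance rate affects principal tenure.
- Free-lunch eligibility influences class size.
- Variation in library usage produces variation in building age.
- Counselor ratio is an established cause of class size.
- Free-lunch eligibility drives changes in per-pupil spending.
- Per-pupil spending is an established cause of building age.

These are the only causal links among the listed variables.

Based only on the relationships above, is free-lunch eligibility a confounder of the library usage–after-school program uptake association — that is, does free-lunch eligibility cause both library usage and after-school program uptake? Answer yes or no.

Free-lunch eligibility has a causal path to library usage (free-lunch eligibility → per-pupil spending → principal tenure → parental involvement → library usage) and to after-school program uptake (free-lunch eligibility → class size → neighborhood income → after-school program uptake), so it is a common cause of both — a confounder.

yes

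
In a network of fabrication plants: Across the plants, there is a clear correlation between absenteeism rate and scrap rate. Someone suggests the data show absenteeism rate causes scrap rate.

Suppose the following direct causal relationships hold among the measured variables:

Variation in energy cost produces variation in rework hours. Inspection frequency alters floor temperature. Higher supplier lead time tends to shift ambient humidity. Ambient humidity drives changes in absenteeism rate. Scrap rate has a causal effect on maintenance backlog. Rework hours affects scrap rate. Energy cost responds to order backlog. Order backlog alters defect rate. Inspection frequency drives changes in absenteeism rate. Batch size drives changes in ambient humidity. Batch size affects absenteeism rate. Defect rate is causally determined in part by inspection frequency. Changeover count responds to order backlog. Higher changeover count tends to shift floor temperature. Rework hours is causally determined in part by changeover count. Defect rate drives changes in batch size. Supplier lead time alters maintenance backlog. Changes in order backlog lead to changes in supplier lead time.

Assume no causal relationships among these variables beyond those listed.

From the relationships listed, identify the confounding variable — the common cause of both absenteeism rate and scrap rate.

order backlog

Order backlog has a causal path to absenteeism rate (order backlog → supplier lead time → ambient humidity → absenteeism rate) and a separate causal path to scrap rate (order backlog → energy cost → rework hours → scrap rate), so it is a common cause of both.
No stated relationship gives absenteeism rate a causal route to scrap rate, so the correlation is explained by the shared upstream cause rather than a direct effect.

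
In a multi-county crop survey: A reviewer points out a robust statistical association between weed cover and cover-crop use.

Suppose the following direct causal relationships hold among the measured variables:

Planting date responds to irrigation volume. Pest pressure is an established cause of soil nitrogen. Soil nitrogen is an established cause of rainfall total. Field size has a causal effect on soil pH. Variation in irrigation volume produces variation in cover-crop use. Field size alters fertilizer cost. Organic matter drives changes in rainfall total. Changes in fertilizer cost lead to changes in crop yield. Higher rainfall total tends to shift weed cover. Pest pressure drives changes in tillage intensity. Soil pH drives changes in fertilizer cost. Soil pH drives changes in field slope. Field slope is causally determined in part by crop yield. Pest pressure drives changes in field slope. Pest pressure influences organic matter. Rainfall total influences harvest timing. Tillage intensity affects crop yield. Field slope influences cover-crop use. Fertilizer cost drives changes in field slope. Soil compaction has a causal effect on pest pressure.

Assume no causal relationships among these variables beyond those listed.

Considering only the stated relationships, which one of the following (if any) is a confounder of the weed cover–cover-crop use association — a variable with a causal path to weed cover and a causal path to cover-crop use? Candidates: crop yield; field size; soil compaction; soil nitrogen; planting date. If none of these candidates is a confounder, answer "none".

Soil compaction causes weed cover (soil compaction → pest pressure → soil nitrogen → rainfall total → weed cover) and also causes cover-crop use (soil compaction → pest pressure → field slope → cover-crop use); it is a common cause of both.
Each of the other candidates lacks a causal path to at least one of weed cover and cover-crop use, so they do not confound the relationship.

soil compaction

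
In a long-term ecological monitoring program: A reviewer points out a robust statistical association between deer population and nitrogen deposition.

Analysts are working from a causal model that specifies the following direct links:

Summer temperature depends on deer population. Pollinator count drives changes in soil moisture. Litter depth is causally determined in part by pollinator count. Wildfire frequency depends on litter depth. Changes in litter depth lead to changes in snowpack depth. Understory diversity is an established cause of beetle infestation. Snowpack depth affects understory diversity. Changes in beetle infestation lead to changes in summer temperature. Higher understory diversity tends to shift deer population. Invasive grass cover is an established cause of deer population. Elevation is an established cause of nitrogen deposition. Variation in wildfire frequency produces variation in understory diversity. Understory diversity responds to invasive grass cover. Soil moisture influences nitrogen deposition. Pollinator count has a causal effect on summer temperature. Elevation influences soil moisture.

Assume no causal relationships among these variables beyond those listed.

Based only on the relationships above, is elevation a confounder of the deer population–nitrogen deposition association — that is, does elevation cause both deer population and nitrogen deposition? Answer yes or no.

no

Elevation has no stated causal path to deer population. A confounder must cause both variables, so elevation does not qualify.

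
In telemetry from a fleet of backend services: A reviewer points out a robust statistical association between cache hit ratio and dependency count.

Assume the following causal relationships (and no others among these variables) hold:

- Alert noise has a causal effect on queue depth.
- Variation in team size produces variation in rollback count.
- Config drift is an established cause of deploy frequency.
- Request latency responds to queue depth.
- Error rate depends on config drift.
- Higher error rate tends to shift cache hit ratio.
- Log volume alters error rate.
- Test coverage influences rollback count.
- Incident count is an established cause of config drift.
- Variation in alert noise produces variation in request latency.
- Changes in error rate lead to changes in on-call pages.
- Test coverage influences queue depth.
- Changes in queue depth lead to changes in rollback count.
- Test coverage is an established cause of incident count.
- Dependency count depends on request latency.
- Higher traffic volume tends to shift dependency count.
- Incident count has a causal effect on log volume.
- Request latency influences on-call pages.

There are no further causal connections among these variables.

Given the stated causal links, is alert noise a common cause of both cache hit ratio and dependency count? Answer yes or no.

Alert noise has no stated causal path to cache hit ratio. A confounder must cause both variables, so alert noise does not qualify.

no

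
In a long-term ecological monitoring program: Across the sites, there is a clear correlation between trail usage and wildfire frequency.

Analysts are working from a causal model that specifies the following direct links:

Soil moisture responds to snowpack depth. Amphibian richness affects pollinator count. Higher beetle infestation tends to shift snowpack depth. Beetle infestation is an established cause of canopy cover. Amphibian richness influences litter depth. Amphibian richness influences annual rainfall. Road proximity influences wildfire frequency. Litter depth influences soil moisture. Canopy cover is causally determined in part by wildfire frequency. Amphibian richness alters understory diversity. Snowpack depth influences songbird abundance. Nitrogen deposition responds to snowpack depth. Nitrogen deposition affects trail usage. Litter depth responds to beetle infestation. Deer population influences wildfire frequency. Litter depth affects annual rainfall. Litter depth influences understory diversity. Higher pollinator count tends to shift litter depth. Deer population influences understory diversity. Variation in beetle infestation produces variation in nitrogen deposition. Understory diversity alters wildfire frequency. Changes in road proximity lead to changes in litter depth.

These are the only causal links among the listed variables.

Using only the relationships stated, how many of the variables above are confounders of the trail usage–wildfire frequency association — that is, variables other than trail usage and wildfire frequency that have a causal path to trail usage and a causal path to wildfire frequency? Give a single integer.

The common causes are: beetle infestation (to trail usage via beetle infestation → nitrogen deposition → trail usage; to wildfire frequency via beetle infestation → litter depth → understory diversity → wildfire frequency).
Every other variable lacks a causal path to at least one of trail usage and wildfire frequency.

1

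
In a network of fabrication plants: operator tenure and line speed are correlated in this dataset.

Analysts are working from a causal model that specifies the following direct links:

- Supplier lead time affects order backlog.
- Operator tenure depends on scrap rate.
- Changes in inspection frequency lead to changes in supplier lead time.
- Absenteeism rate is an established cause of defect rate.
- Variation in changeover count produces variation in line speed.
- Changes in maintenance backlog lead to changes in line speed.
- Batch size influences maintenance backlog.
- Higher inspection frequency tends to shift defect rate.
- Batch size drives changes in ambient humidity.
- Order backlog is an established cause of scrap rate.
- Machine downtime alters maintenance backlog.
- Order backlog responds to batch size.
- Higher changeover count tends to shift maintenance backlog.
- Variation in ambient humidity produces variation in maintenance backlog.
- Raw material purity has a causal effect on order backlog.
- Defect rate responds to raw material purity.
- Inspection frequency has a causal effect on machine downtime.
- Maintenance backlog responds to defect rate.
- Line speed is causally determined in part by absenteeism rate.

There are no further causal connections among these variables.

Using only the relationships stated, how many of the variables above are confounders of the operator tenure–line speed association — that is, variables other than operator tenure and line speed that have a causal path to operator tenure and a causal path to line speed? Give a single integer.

The common causes are: batch size (to operator tenure via batch size → order backlog → scrap rate → operator tenure; to line speed via batch size → maintenance backlog → line speed); inspection frequency (to operator tenure via inspection frequency → supplier lead time → order backlog → scrap rate → operator tenure; to line speed via inspection frequency → machine downtime → maintenance backlog → line speed); raw material purity (to operator tenure via raw material purity → order backlog → scrap rate → operator tenure; to line speed via raw material purity → defect rate → maintenance backlog → line speed).
Every other variable lacks a causal path to at least one of operator tenure and line speed.

3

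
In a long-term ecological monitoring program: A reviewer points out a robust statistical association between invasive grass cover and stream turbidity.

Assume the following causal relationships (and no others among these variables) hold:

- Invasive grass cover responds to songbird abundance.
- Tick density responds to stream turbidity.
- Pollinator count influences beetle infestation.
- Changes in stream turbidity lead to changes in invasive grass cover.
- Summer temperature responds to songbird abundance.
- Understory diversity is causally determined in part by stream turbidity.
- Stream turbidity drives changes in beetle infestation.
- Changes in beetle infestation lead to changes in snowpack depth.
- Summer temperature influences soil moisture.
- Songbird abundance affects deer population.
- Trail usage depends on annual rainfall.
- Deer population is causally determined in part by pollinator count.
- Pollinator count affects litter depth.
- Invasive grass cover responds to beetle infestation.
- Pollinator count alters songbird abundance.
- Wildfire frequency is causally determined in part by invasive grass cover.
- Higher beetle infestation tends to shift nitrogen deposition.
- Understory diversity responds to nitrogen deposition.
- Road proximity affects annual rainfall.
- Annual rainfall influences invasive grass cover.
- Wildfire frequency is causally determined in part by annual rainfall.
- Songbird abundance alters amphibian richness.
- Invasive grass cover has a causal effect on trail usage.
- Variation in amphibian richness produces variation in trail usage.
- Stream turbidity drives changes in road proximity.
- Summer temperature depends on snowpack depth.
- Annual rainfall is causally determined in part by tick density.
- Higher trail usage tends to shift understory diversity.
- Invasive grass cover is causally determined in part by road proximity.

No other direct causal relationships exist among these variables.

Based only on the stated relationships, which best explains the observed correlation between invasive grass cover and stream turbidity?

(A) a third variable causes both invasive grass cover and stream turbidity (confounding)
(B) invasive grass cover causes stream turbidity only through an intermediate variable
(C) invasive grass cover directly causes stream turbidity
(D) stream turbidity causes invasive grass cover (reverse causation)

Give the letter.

The stated link runs stream turbidity → invasive grass cover; invasive grass cover has no causal path to stream turbidity. No variable causes both, so confounding is ruled out. The correlation reflects reverse causation.

D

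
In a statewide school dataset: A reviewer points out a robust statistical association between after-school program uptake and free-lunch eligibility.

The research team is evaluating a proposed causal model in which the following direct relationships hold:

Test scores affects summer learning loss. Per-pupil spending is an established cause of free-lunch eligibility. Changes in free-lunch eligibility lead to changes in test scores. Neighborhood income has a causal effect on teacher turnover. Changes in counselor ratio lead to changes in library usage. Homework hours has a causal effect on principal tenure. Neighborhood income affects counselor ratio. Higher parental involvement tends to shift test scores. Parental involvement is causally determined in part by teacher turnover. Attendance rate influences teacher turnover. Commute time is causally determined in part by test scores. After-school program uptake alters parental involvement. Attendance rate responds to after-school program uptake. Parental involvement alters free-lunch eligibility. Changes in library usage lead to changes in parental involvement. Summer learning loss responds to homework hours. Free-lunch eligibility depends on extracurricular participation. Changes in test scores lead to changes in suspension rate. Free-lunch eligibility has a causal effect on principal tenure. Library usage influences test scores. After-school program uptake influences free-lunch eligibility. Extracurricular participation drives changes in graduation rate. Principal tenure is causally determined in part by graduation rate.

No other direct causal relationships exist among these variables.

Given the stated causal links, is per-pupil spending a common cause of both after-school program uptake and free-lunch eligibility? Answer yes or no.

no

Per-pupil spending has no stated causal path to after-school program uptake. A confounder must cause both variables, so per-pupil spending does not qualify.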